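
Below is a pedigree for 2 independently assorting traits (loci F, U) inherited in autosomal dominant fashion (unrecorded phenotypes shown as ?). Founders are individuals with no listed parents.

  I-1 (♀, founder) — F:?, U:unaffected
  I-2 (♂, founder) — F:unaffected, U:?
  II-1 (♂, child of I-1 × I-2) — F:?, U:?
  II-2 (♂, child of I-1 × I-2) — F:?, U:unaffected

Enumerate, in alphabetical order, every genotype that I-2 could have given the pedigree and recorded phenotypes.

I-2 ∈ {ff Uu, ff uu}

F/I-1 ? ·: ff|Ff|FF
F/I-2 un ·: ff
F/II-1 ? I-1×I-2: ff|Ff
F/II-2 ? I-1×I-2: ff|Ff
⇒ F over [I-1,I-2,II-1,II-2]: 6 consistent
U/I-1 un ·: uu
U/I-2 ? ·: uu|Uu
U/II-1 ? I-1×I-2: uu|Uu
U/II-2 un I-1×I-2: uu
⇒ U over [I-1,I-2,II-1,II-2]: 3 consistent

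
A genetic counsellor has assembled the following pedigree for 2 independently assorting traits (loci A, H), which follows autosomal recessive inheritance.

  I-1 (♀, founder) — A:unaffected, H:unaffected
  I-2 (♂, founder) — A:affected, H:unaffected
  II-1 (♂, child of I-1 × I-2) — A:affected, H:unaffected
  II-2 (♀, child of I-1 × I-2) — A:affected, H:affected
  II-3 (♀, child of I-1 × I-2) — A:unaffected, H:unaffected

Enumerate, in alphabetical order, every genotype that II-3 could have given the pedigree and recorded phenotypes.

II-3 ∈ {Aa HH, Aa Hh}

A/I-1 un ·: Aa
A/I-2 aff ·: aa
A/II-1 aff I-1×I-2: aa
A/II-2 aff I-1×I-2: aa
A/II-3 un I-1×I-2: Aa
⇒ A over [I-1,I-2,II-1,II-2,II-3]: 1 consistent
H/I-1 un ·: Hh
H/I-2 un ·: Hh
H/II-1 un I-1×I-2: HH|Hh
H/II-2 aff I-1×I-2: hh
H/II-3 un I-1×I-2: HH|Hh
⇒ H over [I-1,I-2,II-1,II-2,II-3]: 4 consistent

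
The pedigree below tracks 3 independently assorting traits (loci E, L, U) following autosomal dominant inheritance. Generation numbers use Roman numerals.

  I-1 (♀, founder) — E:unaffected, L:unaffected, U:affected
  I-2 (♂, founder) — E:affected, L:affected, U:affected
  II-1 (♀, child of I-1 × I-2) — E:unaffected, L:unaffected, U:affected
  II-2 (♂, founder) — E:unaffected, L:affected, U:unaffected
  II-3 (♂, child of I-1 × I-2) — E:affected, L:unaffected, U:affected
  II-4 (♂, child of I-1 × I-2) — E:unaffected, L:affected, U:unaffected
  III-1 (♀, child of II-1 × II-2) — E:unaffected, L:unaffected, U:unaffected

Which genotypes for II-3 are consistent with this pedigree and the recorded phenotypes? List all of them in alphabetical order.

E/I-1 un ·: ee
E/I-2 aff ·: Ee
E/II-1 un I-1×I-2: ee
E/II-2 un ·: ee
E/II-3 aff I-1×I-2: Ee
E/II-4 un I-1×I-2: ee
E/III-1 un II-1×II-2: ee
⇒ E over [I-1,I-2,II-1,II-2,II-3,II-4,III-1]: 1 consistent
L/I-1 un ·: ll
L/I-2 aff ·: Ll
L/II-1 un I-1×I-2: ll
L/II-2 aff ·: Ll
L/II-3 un I-1×I-2: ll
L/II-4 aff I-1×I-2: Ll
L/III-1 un II-1×II-2: ll
⇒ L over [I-1,I-2,II-1,II-2,II-3,II-4,III-1]: 1 consistent
U/I-1 aff ·: Uu
U/I-2 aff ·: Uu
U/II-1 aff I-1×I-2: Uu
U/II-2 un ·: uu
U/II-3 aff I-1×I-2: Uu|UU
U/II-4 un I-1×I-2: uu
U/III-1 un II-1×II-2: uu
⇒ U over [I-1,I-2,II-1,II-2,II-3,II-4,III-1]: 2 consistent

II-3 ∈ {Ee ll UU, Ee ll Uu}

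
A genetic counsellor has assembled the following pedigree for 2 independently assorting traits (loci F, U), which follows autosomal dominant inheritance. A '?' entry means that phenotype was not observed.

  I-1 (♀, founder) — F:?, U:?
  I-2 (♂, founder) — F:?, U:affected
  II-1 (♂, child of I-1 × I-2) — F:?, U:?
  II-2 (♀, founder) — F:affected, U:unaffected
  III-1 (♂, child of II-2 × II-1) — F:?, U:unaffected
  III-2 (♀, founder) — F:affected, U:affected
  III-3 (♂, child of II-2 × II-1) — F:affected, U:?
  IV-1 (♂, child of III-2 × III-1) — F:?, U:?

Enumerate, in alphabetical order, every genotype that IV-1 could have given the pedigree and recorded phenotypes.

F/I-1 ? ·: ff|Ff|FF
F/I-2 ? ·: ff|Ff|FF
F/II-1 ? I-1×I-2: ff|Ff|FF
F/II-2 aff ·: Ff|FF
F/III-1 ? II-2×II-1: ff|Ff|FF
F/III-2 aff ·: Ff|FF
F/III-3 aff II-2×II-1: Ff|FF
F/IV-1 ? III-2×III-1: ff|Ff|FF
⇒ F over [I-1,I-2,II-1,II-2,III-1,III-2,III-3,IV-1]: 394 consistent
U/I-1 ? ·: uu|Uu|UU
U/I-2 aff ·: Uu|UU
U/II-1 ? I-1×I-2: uu|Uu
U/II-2 un ·: uu
U/III-1 un II-2×II-1: uu
U/III-2 aff ·: Uu|UU
U/III-3 ? II-2×II-1: uu|Uu
U/IV-1 ? III-2×III-1: uu|Uu
⇒ U over [I-1,I-2,II-1,II-2,III-1,III-2,III-3,IV-1]: 36 consistent

IV-1 ∈ {FF Uu, FF uu, Ff Uu, Ff uu, ff Uu, ff uu}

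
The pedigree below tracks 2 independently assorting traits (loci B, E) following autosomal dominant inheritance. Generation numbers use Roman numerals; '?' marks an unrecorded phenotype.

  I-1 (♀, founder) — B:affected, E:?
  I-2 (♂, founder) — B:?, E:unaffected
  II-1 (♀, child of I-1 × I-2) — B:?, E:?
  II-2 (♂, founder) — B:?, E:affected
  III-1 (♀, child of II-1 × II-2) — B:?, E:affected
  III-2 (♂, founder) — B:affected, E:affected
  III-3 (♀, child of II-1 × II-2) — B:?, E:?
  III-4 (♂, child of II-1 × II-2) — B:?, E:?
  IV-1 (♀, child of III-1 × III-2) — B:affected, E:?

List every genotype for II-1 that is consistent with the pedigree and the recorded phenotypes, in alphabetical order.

II-1 ∈ {BB Ee, BB ee, Bb Ee, Bb ee, bb Ee, bb ee}

B/I-1 aff ·: Bb|BB
B/I-2 ? ·: bb|Bb|BB
B/II-1 ? I-1×I-2: bb|Bb|BB
B/II-2 ? ·: bb|Bb|BB
B/III-1 ? II-1×II-2: bb|Bb|BB
B/III-2 aff ·: Bb|BB
B/III-3 ? II-1×II-2: bb|Bb|BB
B/III-4 ? II-1×II-2: bb|Bb|BB
B/IV-1 aff III-1×III-2: Bb|BB
⇒ B over [I-1,I-2,II-1,II-2,III-1,III-2,III-3,III-4,IV-1]: 865 consistent
E/I-1 ? ·: ee|Ee|EE
E/I-2 un ·: ee
E/II-1 ? I-1×I-2: ee|Ee
E/II-2 aff ·: Ee|EE
E/III-1 aff II-1×II-2: Ee|EE
E/III-2 aff ·: Ee|EE
E/III-3 ? II-1×II-2: ee|Ee|EE
E/III-4 ? II-1×II-2: ee|Ee|EE
E/IV-1 ? III-1×III-2: ee|Ee|EE
⇒ E over [I-1,I-2,II-1,II-2,III-1,III-2,III-3,III-4,IV-1]: 258 consistent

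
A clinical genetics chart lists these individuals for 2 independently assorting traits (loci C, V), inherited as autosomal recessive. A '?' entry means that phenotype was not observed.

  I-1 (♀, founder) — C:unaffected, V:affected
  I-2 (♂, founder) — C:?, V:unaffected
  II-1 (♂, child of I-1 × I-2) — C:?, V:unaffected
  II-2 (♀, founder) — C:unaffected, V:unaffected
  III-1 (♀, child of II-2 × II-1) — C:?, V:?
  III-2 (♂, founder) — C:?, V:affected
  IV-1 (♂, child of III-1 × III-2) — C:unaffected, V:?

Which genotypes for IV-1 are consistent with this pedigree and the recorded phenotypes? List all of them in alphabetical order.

IV-1 ∈ {CC Vv, CC vv, Cc Vv, Cc vv}

C/I-1 un ·: CC|Cc
C/I-2 ? ·: CC|Cc|cc
C/II-1 ? I-1×I-2: CC|Cc|cc
C/II-2 un ·: CC|Cc
C/III-1 ? II-2×II-1: CC|Cc|cc
C/III-2 ? ·: CC|Cc|cc
C/IV-1 un III-1×III-2: CC|Cc
⇒ C over [I-1,I-2,II-1,II-2,III-1,III-2,IV-1]: 176 consistent
V/I-1 aff ·: vv
V/I-2 un ·: VV|Vv
V/II-1 un I-1×I-2: Vv
V/II-2 un ·: VV|Vv
V/III-1 ? II-2×II-1: VV|Vv|vv
V/III-2 aff ·: vv
V/IV-1 ? III-1×III-2: Vv|vv
⇒ V over [I-1,I-2,II-1,II-2,III-1,III-2,IV-1]: 14 consistent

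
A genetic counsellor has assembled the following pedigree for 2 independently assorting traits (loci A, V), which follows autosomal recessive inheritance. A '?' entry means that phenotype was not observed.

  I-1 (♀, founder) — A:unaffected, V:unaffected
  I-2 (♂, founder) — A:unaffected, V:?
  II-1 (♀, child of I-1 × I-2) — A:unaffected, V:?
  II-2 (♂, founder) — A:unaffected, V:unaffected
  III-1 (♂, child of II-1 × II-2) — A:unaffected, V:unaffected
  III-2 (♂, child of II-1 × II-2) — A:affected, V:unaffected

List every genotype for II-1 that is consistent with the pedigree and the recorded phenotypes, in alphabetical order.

A/I-1 un ·: AA|Aa
A/I-2 un ·: AA|Aa
A/II-1 un I-1×I-2: Aa
A/II-2 un ·: Aa
A/III-1 un II-1×II-2: AA|Aa
A/III-2 aff II-1×II-2: aa
⇒ A over [I-1,I-2,II-1,II-2,III-1,III-2]: 6 consistent
V/I-1 un ·: VV|Vv
V/I-2 ? ·: VV|Vv|vv
V/II-1 ? I-1×I-2: VV|Vv|vv
V/II-2 un ·: VV|Vv
V/III-1 un II-1×II-2: VV|Vv
V/III-2 un II-1×II-2: VV|Vv
⇒ V over [I-1,I-2,II-1,II-2,III-1,III-2]: 64 consistent

II-1 ∈ {Aa VV, Aa Vv, Aa vv}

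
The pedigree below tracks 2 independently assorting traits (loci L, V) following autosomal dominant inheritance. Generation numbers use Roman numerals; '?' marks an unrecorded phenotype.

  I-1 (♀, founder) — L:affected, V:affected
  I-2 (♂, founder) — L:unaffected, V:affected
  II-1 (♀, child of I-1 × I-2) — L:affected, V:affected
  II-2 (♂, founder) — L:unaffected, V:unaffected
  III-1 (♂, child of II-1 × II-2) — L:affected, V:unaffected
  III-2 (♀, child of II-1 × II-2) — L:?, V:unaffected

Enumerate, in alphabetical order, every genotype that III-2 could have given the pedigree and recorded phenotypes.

L/I-1 aff ·: Ll|LL
L/I-2 un ·: ll
L/II-1 aff I-1×I-2: Ll
L/II-2 un ·: ll
L/III-1 aff II-1×II-2: Ll
L/III-2 ? II-1×II-2: ll|Ll
⇒ L over [I-1,I-2,II-1,II-2,III-1,III-2]: 4 consistent
V/I-1 aff ·: Vv|VV
V/I-2 aff ·: Vv|VV
V/II-1 aff I-1×I-2: Vv
V/II-2 un ·: vv
V/III-1 un II-1×II-2: vv
V/III-2 un II-1×II-2: vv
⇒ V over [I-1,I-2,II-1,II-2,III-1,III-2]: 3 consistent

III-2 ∈ {Ll vv, ll vv}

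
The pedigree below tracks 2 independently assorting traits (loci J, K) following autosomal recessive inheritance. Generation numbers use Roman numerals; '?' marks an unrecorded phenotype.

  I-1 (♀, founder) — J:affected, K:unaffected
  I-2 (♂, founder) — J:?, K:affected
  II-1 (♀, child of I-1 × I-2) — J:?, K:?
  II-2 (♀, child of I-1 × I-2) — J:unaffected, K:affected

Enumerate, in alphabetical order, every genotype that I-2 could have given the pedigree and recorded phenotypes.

J/I-1 aff ·: jj
J/I-2 ? ·: JJ|Jj
J/II-1 ? I-1×I-2: Jj|jj
J/II-2 un I-1×I-2: Jj
⇒ J over [I-1,I-2,II-1,II-2]: 3 consistent
K/I-1 un ·: Kk
K/I-2 aff ·: kk
K/II-1 ? I-1×I-2: Kk|kk
K/II-2 aff I-1×I-2: kk
⇒ K over [I-1,I-2,II-1,II-2]: 2 consistent

I-2 ∈ {JJ kk, Jj kk}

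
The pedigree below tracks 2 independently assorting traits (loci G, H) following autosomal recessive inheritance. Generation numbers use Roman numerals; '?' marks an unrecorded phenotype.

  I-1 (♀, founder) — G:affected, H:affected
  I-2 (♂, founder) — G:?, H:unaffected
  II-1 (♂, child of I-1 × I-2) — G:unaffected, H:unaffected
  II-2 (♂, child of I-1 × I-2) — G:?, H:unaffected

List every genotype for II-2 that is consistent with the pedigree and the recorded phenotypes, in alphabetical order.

II-2 ∈ {Gg Hh, gg Hh}

G/I-1 aff ·: gg
G/I-2 ? ·: GG|Gg
G/II-1 un I-1×I-2: Gg
G/II-2 ? I-1×I-2: Gg|gg
⇒ G over [I-1,I-2,II-1,II-2]: 3 consistent
H/I-1 aff ·: hh
H/I-2 un ·: HH|Hh
H/II-1 un I-1×I-2: Hh
H/II-2 un I-1×I-2: Hh
⇒ H over [I-1,I-2,II-1,II-2]: 2 consistent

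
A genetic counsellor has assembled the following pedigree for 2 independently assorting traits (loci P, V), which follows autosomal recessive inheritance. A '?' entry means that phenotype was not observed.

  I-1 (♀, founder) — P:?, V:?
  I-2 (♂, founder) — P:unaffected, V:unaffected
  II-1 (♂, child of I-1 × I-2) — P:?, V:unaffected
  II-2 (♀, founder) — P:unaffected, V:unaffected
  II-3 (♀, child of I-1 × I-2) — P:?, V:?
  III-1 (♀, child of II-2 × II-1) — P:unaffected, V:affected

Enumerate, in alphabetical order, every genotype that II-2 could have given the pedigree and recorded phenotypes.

P/I-1 ? ·: PP|Pp|pp
P/I-2 un ·: PP|Pp
P/II-1 ? I-1×I-2: PP|Pp|pp
P/II-2 un ·: PP|Pp
P/II-3 ? I-1×I-2: PP|Pp|pp
P/III-1 un II-2×II-1: PP|Pp
⇒ P over [I-1,I-2,II-1,II-2,II-3,III-1]: 74 consistent
V/I-1 ? ·: VV|Vv|vv
V/I-2 un ·: VV|Vv
V/II-1 un I-1×I-2: Vv
V/II-2 un ·: Vv
V/II-3 ? I-1×I-2: VV|Vv|vv
V/III-1 aff II-2×II-1: vv
⇒ V over [I-1,I-2,II-1,II-2,II-3,III-1]: 10 consistent

II-2 ∈ {PP Vv, Pp Vv}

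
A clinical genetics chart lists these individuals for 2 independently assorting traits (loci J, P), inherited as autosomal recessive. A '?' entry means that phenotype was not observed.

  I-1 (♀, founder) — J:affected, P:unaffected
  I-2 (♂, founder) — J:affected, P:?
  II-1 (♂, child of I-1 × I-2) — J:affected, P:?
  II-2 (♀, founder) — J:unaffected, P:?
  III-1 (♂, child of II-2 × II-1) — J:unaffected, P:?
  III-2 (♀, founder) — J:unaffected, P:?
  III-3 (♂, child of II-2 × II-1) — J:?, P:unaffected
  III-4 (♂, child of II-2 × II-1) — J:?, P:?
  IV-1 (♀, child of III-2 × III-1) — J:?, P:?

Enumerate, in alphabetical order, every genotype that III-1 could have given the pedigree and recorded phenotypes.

J/I-1 aff ·: jj
J/I-2 aff ·: jj
J/II-1 aff I-1×I-2: jj
J/II-2 un ·: JJ|Jj
J/III-1 un II-2×II-1: Jj
J/III-2 un ·: JJ|Jj
J/III-3 ? II-2×II-1: Jj|jj
J/III-4 ? II-2×II-1: Jj|jj
J/IV-1 ? III-2×III-1: JJ|Jj|jj
⇒ J over [I-1,I-2,II-1,II-2,III-1,III-2,III-3,III-4,IV-1]: 25 consistent
P/I-1 un ·: PP|Pp
P/I-2 ? ·: PP|Pp|pp
P/II-1 ? I-1×I-2: PP|Pp|pp
P/II-2 ? ·: PP|Pp|pp
P/III-1 ? II-2×II-1: PP|Pp|pp
P/III-2 ? ·: PP|Pp|pp
P/III-3 un II-2×II-1: PP|Pp
P/III-4 ? II-2×II-1: PP|Pp|pp
P/IV-1 ? III-2×III-1: PP|Pp|pp
⇒ P over [I-1,I-2,II-1,II-2,III-1,III-2,III-3,III-4,IV-1]: 1058 consistent

III-1 ∈ {Jj PP, Jj Pp, Jj pp}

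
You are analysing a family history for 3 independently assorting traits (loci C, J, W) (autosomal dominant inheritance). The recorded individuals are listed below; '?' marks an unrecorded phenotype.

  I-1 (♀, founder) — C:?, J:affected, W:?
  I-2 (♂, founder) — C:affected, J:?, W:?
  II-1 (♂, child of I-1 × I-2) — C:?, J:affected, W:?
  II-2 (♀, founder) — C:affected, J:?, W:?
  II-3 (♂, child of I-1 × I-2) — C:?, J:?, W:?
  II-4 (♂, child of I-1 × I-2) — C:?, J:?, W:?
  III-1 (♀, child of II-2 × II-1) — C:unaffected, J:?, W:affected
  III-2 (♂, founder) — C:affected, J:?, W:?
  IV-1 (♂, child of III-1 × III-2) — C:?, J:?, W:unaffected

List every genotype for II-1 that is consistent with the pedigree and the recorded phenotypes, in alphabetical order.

C/I-1 ? ·: cc|Cc|CC
C/I-2 aff ·: Cc|CC
C/II-1 ? I-1×I-2: cc|Cc
C/II-2 aff ·: Cc
C/II-3 ? I-1×I-2: cc|Cc|CC
C/II-4 ? I-1×I-2: cc|Cc|CC
C/III-1 un II-2×II-1: cc
C/III-2 aff ·: Cc|CC
C/IV-1 ? III-1×III-2: cc|Cc
⇒ C over [I-1,I-2,II-1,II-2,II-3,II-4,III-1,III-2,IV-1]: 105 consistent
J/I-1 aff ·: Jj|JJ
J/I-2 ? ·: jj|Jj|JJ
J/II-1 aff I-1×I-2: Jj|JJ
J/II-2 ? ·: jj|Jj|JJ
J/II-3 ? I-1×I-2: jj|Jj|JJ
J/II-4 ? I-1×I-2: jj|Jj|JJ
J/III-1 ? II-2×II-1: jj|Jj|JJ
J/III-2 ? ·: jj|Jj|JJ
J/IV-1 ? III-1×III-2: jj|Jj|JJ
⇒ J over [I-1,I-2,II-1,II-2,II-3,II-4,III-1,III-2,IV-1]: 1210 consistent
W/I-1 ? ·: ww|Ww|WW
W/I-2 ? ·: ww|Ww|WW
W/II-1 ? I-1×I-2: ww|Ww|WW
W/II-2 ? ·: ww|Ww|WW
W/II-3 ? I-1×I-2: ww|Ww|WW
W/II-4 ? I-1×I-2: ww|Ww|WW
W/III-1 aff II-2×II-1: Ww
W/III-2 ? ·: ww|Ww
W/IV-1 un III-1×III-2: ww
⇒ W over [I-1,I-2,II-1,II-2,II-3,II-4,III-1,III-2,IV-1]: 306 consistent

II-1 ∈ {Cc JJ WW, Cc JJ Ww, Cc JJ ww, Cc Jj WW, Cc Jj Ww, Cc Jj ww, cc JJ WW, cc JJ Ww, cc JJ ww, cc Jj WW, cc Jj Ww, cc Jj ww}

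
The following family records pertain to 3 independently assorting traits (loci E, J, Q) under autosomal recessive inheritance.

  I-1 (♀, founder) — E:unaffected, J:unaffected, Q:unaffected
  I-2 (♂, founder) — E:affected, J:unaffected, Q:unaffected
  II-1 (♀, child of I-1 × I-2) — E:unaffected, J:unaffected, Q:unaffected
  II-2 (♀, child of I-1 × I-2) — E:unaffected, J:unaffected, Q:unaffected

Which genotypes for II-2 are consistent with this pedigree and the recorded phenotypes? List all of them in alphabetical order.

E/I-1 un ·: EE|Ee
E/I-2 aff ·: ee
E/II-1 un I-1×I-2: Ee
E/II-2 un I-1×I-2: Ee
⇒ E over [I-1,I-2,II-1,II-2]: 2 consistent
J/I-1 un ·: JJ|Jj
J/I-2 un ·: JJ|Jj
J/II-1 un I-1×I-2: JJ|Jj
J/II-2 un I-1×I-2: JJ|Jj
⇒ J over [I-1,I-2,II-1,II-2]: 13 consistent
Q/I-1 un ·: QQ|Qq
Q/I-2 un ·: QQ|Qq
Q/II-1 un I-1×I-2: QQ|Qq
Q/II-2 un I-1×I-2: QQ|Qq
⇒ Q over [I-1,I-2,II-1,II-2]: 13 consistent

II-2 ∈ {Ee JJ QQ, Ee JJ Qq, Ee Jj QQ, Ee Jj Qq}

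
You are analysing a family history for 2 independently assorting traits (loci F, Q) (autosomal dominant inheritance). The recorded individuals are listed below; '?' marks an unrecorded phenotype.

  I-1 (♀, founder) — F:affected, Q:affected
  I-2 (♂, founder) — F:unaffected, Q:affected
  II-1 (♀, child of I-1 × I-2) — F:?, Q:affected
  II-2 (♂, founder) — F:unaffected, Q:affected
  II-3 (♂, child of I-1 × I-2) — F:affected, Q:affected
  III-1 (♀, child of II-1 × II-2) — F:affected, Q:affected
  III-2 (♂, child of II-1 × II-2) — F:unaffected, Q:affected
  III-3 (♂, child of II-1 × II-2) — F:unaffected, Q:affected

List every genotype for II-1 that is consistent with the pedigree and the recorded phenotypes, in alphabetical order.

II-1 ∈ {Ff QQ, Ff Qq}

F/I-1 aff ·: Ff|FF
F/I-2 un ·: ff
F/II-1 ? I-1×I-2: Ff
F/II-2 un ·: ff
F/II-3 aff I-1×I-2: Ff
F/III-1 aff II-1×II-2: Ff
F/III-2 un II-1×II-2: ff
F/III-3 un II-1×II-2: ff
⇒ F over [I-1,I-2,II-1,II-2,II-3,III-1,III-2,III-3]: 2 consistent
Q/I-1 aff ·: Qq|QQ
Q/I-2 aff ·: Qq|QQ
Q/II-1 aff I-1×I-2: Qq|QQ
Q/II-2 aff ·: Qq|QQ
Q/II-3 aff I-1×I-2: Qq|QQ
Q/III-1 aff II-1×II-2: Qq|QQ
Q/III-2 aff II-1×II-2: Qq|QQ
Q/III-3 aff II-1×II-2: Qq|QQ
⇒ Q over [I-1,I-2,II-1,II-2,II-3,III-1,III-2,III-3]: 159 consistent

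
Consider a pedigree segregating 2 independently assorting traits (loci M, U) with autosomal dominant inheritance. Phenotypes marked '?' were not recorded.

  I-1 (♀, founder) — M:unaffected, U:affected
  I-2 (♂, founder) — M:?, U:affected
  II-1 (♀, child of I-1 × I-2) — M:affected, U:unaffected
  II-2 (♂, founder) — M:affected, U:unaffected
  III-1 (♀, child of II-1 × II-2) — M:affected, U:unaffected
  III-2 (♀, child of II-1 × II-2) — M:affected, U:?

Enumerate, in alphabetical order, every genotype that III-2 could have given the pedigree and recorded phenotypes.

III-2 ∈ {MM uu, Mm uu}

M/I-1 un ·: mm
M/I-2 ? ·: Mm|MM
M/II-1 aff I-1×I-2: Mm
M/II-2 aff ·: Mm|MM
M/III-1 aff II-1×II-2: Mm|MM
M/III-2 aff II-1×II-2: Mm|MM
⇒ M over [I-1,I-2,II-1,II-2,III-1,III-2]: 16 consistent
U/I-1 aff ·: Uu
U/I-2 aff ·: Uu
U/II-1 un I-1×I-2: uu
U/II-2 un ·: uu
U/III-1 un II-1×II-2: uu
U/III-2 ? II-1×II-2: uu
⇒ U over [I-1,I-2,II-1,II-2,III-1,III-2]: 1 consistent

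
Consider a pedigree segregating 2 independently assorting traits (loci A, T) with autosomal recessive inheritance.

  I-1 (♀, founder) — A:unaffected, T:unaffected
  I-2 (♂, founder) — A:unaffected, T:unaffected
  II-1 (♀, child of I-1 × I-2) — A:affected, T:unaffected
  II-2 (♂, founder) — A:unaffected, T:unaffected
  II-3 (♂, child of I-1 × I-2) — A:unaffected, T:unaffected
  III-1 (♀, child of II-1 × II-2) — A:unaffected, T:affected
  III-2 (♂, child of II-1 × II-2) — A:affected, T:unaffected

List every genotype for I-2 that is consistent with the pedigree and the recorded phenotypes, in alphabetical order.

I-2 ∈ {Aa TT, Aa Tt}

A/I-1 un ·: Aa
A/I-2 un ·: Aa
A/II-1 aff I-1×I-2: aa
A/II-2 un ·: Aa
A/II-3 un I-1×I-2: AA|Aa
A/III-1 un II-1×II-2: Aa
A/III-2 aff II-1×II-2: aa
⇒ A over [I-1,I-2,II-1,II-2,II-3,III-1,III-2]: 2 consistent
T/I-1 un ·: TT|Tt
T/I-2 un ·: TT|Tt
T/II-1 un I-1×I-2: Tt
T/II-2 un ·: Tt
T/II-3 un I-1×I-2: TT|Tt
T/III-1 aff II-1×II-2: tt
T/III-2 un II-1×II-2: TT|Tt
⇒ T over [I-1,I-2,II-1,II-2,II-3,III-1,III-2]: 12 consistent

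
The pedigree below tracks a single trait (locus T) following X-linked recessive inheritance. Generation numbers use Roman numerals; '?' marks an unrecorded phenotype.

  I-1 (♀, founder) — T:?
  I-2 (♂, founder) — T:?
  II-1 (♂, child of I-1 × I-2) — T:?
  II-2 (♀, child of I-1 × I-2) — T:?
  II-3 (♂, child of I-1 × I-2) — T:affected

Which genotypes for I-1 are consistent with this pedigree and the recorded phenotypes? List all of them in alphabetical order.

I-1 ∈ {X^TX^t, X^tX^t}

T/I-1 ? ·: X^TX^t|X^tX^t
T/I-2 ? ·: X^TY|X^tY
T/II-1 ? I-1×I-2: X^TY|X^tY
T/II-2 ? I-1×I-2: X^TX^T|X^TX^t|X^tX^t
T/II-3 aff I-1×I-2: X^tY
⇒ T over [I-1,I-2,II-1,II-2,II-3]: 10 consistent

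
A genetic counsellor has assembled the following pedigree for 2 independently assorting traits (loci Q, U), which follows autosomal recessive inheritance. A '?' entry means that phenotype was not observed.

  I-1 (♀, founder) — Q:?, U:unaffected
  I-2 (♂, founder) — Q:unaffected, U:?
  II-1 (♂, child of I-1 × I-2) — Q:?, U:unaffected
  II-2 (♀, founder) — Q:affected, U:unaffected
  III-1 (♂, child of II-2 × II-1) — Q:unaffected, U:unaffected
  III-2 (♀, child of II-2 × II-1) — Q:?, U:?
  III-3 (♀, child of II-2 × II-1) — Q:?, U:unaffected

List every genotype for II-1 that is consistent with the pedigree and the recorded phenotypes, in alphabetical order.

Q/I-1 ? ·: QQ|Qq|qq
Q/I-2 un ·: QQ|Qq
Q/II-1 ? I-1×I-2: QQ|Qq
Q/II-2 aff ·: qq
Q/III-1 un II-2×II-1: Qq
Q/III-2 ? II-2×II-1: Qq|qq
Q/III-3 ? II-2×II-1: Qq|qq
⇒ Q over [I-1,I-2,II-1,II-2,III-1,III-2,III-3]: 24 consistent
U/I-1 un ·: UU|Uu
U/I-2 ? ·: UU|Uu|uu
U/II-1 un I-1×I-2: UU|Uu
U/II-2 un ·: UU|Uu
U/III-1 un II-2×II-1: UU|Uu
U/III-2 ? II-2×II-1: UU|Uu|uu
U/III-3 un II-2×II-1: UU|Uu
⇒ U over [I-1,I-2,II-1,II-2,III-1,III-2,III-3]: 136 consistent

II-1 ∈ {QQ UU, QQ Uu, Qq UU, Qq Uu}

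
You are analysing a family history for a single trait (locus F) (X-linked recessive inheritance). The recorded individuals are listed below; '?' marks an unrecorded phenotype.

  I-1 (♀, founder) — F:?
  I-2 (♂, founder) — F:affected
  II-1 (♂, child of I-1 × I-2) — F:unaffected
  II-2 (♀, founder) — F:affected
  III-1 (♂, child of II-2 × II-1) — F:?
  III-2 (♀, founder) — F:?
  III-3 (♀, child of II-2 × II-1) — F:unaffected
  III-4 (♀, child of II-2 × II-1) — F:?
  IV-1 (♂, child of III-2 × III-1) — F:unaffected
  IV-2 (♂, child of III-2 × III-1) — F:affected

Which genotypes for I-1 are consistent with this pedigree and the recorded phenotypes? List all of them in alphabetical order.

F/I-1 ? ·: X^FX^F|X^FX^f
F/I-2 aff ·: X^fY
F/II-1 un I-1×I-2: X^FY
F/II-2 aff ·: X^fX^f
F/III-1 ? II-2×II-1: X^fY
F/III-2 ? ·: X^FX^f
F/III-3 un II-2×II-1: X^FX^f
F/III-4 ? II-2×II-1: X^FX^f
F/IV-1 un III-2×III-1: X^FY
F/IV-2 aff III-2×III-1: X^fY
⇒ F over [I-1,I-2,II-1,II-2,III-1,III-2,III-3,III-4,IV-1,IV-2]: 2 consistent

I-1 ∈ {X^FX^F, X^FX^f}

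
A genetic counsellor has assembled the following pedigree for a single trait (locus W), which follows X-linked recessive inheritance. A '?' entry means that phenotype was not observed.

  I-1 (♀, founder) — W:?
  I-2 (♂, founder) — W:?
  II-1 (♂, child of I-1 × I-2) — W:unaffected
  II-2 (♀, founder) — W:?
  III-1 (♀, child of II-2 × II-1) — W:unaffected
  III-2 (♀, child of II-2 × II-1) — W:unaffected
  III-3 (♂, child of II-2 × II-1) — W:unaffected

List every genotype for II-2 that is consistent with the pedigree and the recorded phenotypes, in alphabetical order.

II-2 ∈ {X^WX^W, X^WX^w}

W/I-1 ? ·: X^WX^W|X^WX^w
W/I-2 ? ·: X^WY|X^wY
W/II-1 un I-1×I-2: X^WY
W/II-2 ? ·: X^WX^W|X^WX^w
W/III-1 un II-2×II-1: X^WX^W|X^WX^w
W/III-2 un II-2×II-1: X^WX^W|X^WX^w
W/III-3 un II-2×II-1: X^WY
⇒ W over [I-1,I-2,II-1,II-2,III-1,III-2,III-3]: 20 consistent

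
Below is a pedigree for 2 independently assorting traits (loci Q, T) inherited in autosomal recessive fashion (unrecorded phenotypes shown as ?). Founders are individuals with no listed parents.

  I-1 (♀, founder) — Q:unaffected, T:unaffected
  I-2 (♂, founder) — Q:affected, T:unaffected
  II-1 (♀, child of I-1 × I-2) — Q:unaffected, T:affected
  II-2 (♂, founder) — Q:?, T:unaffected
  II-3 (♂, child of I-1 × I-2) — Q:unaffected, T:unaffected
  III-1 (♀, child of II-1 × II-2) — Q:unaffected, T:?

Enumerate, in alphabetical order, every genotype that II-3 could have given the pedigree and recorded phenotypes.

II-3 ∈ {Qq TT, Qq Tt}

Q/I-1 un ·: QQ|Qq
Q/I-2 aff ·: qq
Q/II-1 un I-1×I-2: Qq
Q/II-2 ? ·: QQ|Qq|qq
Q/II-3 un I-1×I-2: Qq
Q/III-1 un II-1×II-2: QQ|Qq
⇒ Q over [I-1,I-2,II-1,II-2,II-3,III-1]: 10 consistent
T/I-1 un ·: Tt
T/I-2 un ·: Tt
T/II-1 aff I-1×I-2: tt
T/II-2 un ·: TT|Tt
T/II-3 un I-1×I-2: TT|Tt
T/III-1 ? II-1×II-2: Tt|tt
⇒ T over [I-1,I-2,II-1,II-2,II-3,III-1]: 6 consistent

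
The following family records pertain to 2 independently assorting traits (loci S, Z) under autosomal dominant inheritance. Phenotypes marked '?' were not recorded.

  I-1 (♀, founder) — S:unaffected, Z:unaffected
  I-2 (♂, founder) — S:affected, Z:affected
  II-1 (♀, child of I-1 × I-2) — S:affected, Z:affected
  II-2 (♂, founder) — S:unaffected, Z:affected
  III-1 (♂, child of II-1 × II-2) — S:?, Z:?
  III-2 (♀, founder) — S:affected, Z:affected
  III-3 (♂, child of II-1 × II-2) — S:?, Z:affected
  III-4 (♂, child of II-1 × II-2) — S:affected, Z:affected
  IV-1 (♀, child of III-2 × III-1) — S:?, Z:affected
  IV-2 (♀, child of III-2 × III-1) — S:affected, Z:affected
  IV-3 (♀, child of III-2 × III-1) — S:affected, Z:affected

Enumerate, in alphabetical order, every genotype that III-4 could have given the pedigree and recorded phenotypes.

S/I-1 un ·: ss
S/I-2 aff ·: Ss|SS
S/II-1 aff I-1×I-2: Ss
S/II-2 un ·: ss
S/III-1 ? II-1×II-2: ss|Ss
S/III-2 aff ·: Ss|SS
S/III-3 ? II-1×II-2: ss|Ss
S/III-4 aff II-1×II-2: Ss
S/IV-1 ? III-2×III-1: ss|Ss|SS
S/IV-2 aff III-2×III-1: Ss|SS
S/IV-3 aff III-2×III-1: Ss|SS
⇒ S over [I-1,I-2,II-1,II-2,III-1,III-2,III-3,III-4,IV-1,IV-2,IV-3]: 92 consistent
Z/I-1 un ·: zz
Z/I-2 aff ·: Zz|ZZ
Z/II-1 aff I-1×I-2: Zz
Z/II-2 aff ·: Zz|ZZ
Z/III-1 ? II-1×II-2: zz|Zz|ZZ
Z/III-2 aff ·: Zz|ZZ
Z/III-3 aff II-1×II-2: Zz|ZZ
Z/III-4 aff II-1×II-2: Zz|ZZ
Z/IV-1 aff III-2×III-1: Zz|ZZ
Z/IV-2 aff III-2×III-1: Zz|ZZ
Z/IV-3 aff III-2×III-1: Zz|ZZ
⇒ Z over [I-1,I-2,II-1,II-2,III-1,III-2,III-3,III-4,IV-1,IV-2,IV-3]: 416 consistent

III-4 ∈ {Ss ZZ, Ss Zz}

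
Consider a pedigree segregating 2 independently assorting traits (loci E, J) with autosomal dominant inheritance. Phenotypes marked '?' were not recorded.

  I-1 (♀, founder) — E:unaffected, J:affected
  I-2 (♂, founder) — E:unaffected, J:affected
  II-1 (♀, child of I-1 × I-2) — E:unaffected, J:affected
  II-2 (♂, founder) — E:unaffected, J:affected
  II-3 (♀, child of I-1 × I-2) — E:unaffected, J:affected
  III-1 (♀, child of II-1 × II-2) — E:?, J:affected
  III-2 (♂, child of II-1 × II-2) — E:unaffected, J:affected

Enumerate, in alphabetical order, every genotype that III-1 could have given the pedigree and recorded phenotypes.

III-1 ∈ {ee JJ, ee Jj}

E/I-1 un ·: ee
E/I-2 un ·: ee
E/II-1 un I-1×I-2: ee
E/II-2 un ·: ee
E/II-3 un I-1×I-2: ee
E/III-1 ? II-1×II-2: ee
E/III-2 un II-1×II-2: ee
⇒ E over [I-1,I-2,II-1,II-2,II-3,III-1,III-2]: 1 consistent
J/I-1 aff ·: Jj|JJ
J/I-2 aff ·: Jj|JJ
J/II-1 aff I-1×I-2: Jj|JJ
J/II-2 aff ·: Jj|JJ
J/II-3 aff I-1×I-2: Jj|JJ
J/III-1 aff II-1×II-2: Jj|JJ
J/III-2 aff II-1×II-2: Jj|JJ
⇒ J over [I-1,I-2,II-1,II-2,II-3,III-1,III-2]: 83 consistent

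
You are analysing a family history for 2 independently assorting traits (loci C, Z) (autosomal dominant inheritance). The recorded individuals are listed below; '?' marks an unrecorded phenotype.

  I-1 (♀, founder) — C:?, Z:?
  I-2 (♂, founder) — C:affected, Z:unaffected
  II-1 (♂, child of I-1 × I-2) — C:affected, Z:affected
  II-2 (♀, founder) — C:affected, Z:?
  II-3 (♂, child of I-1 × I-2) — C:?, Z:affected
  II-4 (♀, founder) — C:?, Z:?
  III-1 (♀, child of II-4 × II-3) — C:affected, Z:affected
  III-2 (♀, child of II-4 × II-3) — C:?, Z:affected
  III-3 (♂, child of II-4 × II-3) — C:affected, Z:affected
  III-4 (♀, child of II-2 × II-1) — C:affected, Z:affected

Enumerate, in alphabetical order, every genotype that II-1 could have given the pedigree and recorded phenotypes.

II-1 ∈ {CC Zz, Cc Zz}

C/I-1 ? ·: cc|Cc|CC
C/I-2 aff ·: Cc|CC
C/II-1 aff I-1×I-2: Cc|CC
C/II-2 aff ·: Cc|CC
C/II-3 ? I-1×I-2: cc|Cc|CC
C/II-4 ? ·: cc|Cc|CC
C/III-1 aff II-4×II-3: Cc|CC
C/III-2 ? II-4×II-3: cc|Cc|CC
C/III-3 aff II-4×II-3: Cc|CC
C/III-4 aff II-2×II-1: Cc|CC
⇒ C over [I-1,I-2,II-1,II-2,II-3,II-4,III-1,III-2,III-3,III-4]: 911 consistent
Z/I-1 ? ·: Zz|ZZ
Z/I-2 un ·: zz
Z/II-1 aff I-1×I-2: Zz
Z/II-2 ? ·: zz|Zz|ZZ
Z/II-3 aff I-1×I-2: Zz
Z/II-4 ? ·: zz|Zz|ZZ
Z/III-1 aff II-4×II-3: Zz|ZZ
Z/III-2 aff II-4×II-3: Zz|ZZ
Z/III-3 aff II-4×II-3: Zz|ZZ
Z/III-4 aff II-2×II-1: Zz|ZZ
⇒ Z over [I-1,I-2,II-1,II-2,II-3,II-4,III-1,III-2,III-3,III-4]: 170 consistent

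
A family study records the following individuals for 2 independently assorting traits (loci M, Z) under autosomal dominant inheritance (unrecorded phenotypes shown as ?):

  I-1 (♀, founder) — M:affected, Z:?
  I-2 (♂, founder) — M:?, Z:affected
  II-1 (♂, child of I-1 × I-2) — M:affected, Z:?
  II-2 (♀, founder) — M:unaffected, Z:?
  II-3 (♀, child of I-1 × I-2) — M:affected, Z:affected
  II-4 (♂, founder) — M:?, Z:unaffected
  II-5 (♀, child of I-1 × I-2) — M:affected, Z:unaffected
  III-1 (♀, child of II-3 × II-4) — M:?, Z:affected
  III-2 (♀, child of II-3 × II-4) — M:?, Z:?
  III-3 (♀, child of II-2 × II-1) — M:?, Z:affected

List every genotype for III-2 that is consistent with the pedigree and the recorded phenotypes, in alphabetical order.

M/I-1 aff ·: Mm|MM
M/I-2 ? ·: mm|Mm|MM
M/II-1 aff I-1×I-2: Mm|MM
M/II-2 un ·: mm
M/II-3 aff I-1×I-2: Mm|MM
M/II-4 ? ·: mm|Mm|MM
M/II-5 aff I-1×I-2: Mm|MM
M/III-1 ? II-3×II-4: mm|Mm|MM
M/III-2 ? II-3×II-4: mm|Mm|MM
M/III-3 ? II-2×II-1: mm|Mm
⇒ M over [I-1,I-2,II-1,II-2,II-3,II-4,II-5,III-1,III-2,III-3]: 488 consistent
Z/I-1 ? ·: zz|Zz
Z/I-2 aff ·: Zz
Z/II-1 ? I-1×I-2: zz|Zz|ZZ
Z/II-2 ? ·: zz|Zz|ZZ
Z/II-3 aff I-1×I-2: Zz|ZZ
Z/II-4 un ·: zz
Z/II-5 un I-1×I-2: zz
Z/III-1 aff II-3×II-4: Zz
Z/III-2 ? II-3×II-4: zz|Zz
Z/III-3 aff II-2×II-1: Zz|ZZ
⇒ Z over [I-1,I-2,II-1,II-2,II-3,II-4,II-5,III-1,III-2,III-3]: 47 consistent

III-2 ∈ {MM Zz, MM zz, Mm Zz, Mm zz, mm Zz, mm zz}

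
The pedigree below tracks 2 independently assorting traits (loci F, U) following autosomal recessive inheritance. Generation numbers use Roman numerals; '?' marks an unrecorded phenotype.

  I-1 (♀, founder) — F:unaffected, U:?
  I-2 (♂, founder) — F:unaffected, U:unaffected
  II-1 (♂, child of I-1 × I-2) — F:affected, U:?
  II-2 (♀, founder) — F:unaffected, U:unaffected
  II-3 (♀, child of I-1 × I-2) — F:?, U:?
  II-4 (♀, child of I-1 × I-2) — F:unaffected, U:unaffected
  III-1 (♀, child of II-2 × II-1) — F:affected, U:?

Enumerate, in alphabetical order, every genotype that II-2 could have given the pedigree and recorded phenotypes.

II-2 ∈ {Ff UU, Ff Uu}

F/I-1 un ·: Ff
F/I-2 un ·: Ff
F/II-1 aff I-1×I-2: ff
F/II-2 un ·: Ff
F/II-3 ? I-1×I-2: FF|Ff|ff
F/II-4 un I-1×I-2: FF|Ff
F/III-1 aff II-2×II-1: ff
⇒ F over [I-1,I-2,II-1,II-2,II-3,II-4,III-1]: 6 consistent
U/I-1 ? ·: UU|Uu|uu
U/I-2 un ·: UU|Uu
U/II-1 ? I-1×I-2: UU|Uu|uu
U/II-2 un ·: UU|Uu
U/II-3 ? I-1×I-2: UU|Uu|uu
U/II-4 un I-1×I-2: UU|Uu
U/III-1 ? II-2×II-1: UU|Uu|uu
⇒ U over [I-1,I-2,II-1,II-2,II-3,II-4,III-1]: 154 consistent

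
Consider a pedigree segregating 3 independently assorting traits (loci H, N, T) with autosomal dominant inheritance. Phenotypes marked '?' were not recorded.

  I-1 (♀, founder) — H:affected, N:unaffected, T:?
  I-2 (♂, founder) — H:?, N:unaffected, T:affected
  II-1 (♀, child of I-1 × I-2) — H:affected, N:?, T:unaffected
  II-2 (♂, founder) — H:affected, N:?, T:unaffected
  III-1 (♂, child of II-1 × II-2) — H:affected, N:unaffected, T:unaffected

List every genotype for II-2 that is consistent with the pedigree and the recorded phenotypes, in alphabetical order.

II-2 ∈ {HH Nn tt, HH nn tt, Hh Nn tt, Hh nn tt}

H/I-1 aff ·: Hh|HH
H/I-2 ? ·: hh|Hh|HH
H/II-1 aff I-1×I-2: Hh|HH
H/II-2 aff ·: Hh|HH
H/III-1 aff II-1×II-2: Hh|HH
⇒ H over [I-1,I-2,II-1,II-2,III-1]: 32 consistent
N/I-1 un ·: nn
N/I-2 un ·: nn
N/II-1 ? I-1×I-2: nn
N/II-2 ? ·: nn|Nn
N/III-1 un II-1×II-2: nn
⇒ N over [I-1,I-2,II-1,II-2,III-1]: 2 consistent
T/I-1 ? ·: tt|Tt
T/I-2 aff ·: Tt
T/II-1 un I-1×I-2: tt
T/II-2 un ·: tt
T/III-1 un II-1×II-2: tt
⇒ T over [I-1,I-2,II-1,II-2,III-1]: 2 consistent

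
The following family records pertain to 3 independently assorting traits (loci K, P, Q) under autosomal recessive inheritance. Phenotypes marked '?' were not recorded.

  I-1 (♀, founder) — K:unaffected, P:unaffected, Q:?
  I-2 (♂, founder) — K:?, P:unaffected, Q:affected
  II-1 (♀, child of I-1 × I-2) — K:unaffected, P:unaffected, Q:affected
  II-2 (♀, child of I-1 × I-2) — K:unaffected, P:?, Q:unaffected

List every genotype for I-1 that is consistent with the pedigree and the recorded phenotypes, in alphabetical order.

K/I-1 un ·: KK|Kk
K/I-2 ? ·: KK|Kk|kk
K/II-1 un I-1×I-2: KK|Kk
K/II-2 un I-1×I-2: KK|Kk
⇒ K over [I-1,I-2,II-1,II-2]: 15 consistent
P/I-1 un ·: PP|Pp
P/I-2 un ·: PP|Pp
P/II-1 un I-1×I-2: PP|Pp
P/II-2 ? I-1×I-2: PP|Pp|pp
⇒ P over [I-1,I-2,II-1,II-2]: 15 consistent
Q/I-1 ? ·: Qq
Q/I-2 aff ·: qq
Q/II-1 aff I-1×I-2: qq
Q/II-2 un I-1×I-2: Qq
⇒ Q over [I-1,I-2,II-1,II-2]: 1 consistent

I-1 ∈ {KK PP Qq, KK Pp Qq, Kk PP Qq, Kk Pp Qq}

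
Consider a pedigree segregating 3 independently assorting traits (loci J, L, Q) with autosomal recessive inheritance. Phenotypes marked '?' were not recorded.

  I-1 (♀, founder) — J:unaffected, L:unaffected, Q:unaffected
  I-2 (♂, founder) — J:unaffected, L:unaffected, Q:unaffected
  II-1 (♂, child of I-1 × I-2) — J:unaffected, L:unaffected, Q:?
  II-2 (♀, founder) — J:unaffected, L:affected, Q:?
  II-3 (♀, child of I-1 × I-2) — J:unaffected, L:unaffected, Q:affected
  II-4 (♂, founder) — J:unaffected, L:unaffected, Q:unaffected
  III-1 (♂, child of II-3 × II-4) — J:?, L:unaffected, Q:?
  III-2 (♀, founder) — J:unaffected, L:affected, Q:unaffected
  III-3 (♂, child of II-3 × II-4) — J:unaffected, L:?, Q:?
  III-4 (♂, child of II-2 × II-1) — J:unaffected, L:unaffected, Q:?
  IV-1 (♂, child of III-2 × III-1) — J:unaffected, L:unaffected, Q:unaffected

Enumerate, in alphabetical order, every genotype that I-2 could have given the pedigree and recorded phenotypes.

J/I-1 un ·: JJ|Jj
J/I-2 un ·: JJ|Jj
J/II-1 un I-1×I-2: JJ|Jj
J/II-2 un ·: JJ|Jj
J/II-3 un I-1×I-2: JJ|Jj
J/II-4 un ·: JJ|Jj
J/III-1 ? II-3×II-4: JJ|Jj|jj
J/III-2 un ·: JJ|Jj
J/III-3 un II-3×II-4: JJ|Jj
J/III-4 un II-2×II-1: JJ|Jj
J/IV-1 un III-2×III-1: JJ|Jj
⇒ J over [I-1,I-2,II-1,II-2,II-3,II-4,III-1,III-2,III-3,III-4,IV-1]: 1080 consistent
L/I-1 un ·: LL|Ll
L/I-2 un ·: LL|Ll
L/II-1 un I-1×I-2: LL|Ll
L/II-2 aff ·: ll
L/II-3 un I-1×I-2: LL|Ll
L/II-4 un ·: LL|Ll
L/III-1 un II-3×II-4: LL|Ll
L/III-2 aff ·: ll
L/III-3 ? II-3×II-4: LL|Ll|ll
L/III-4 un II-2×II-1: Ll
L/IV-1 un III-2×III-1: Ll
⇒ L over [I-1,I-2,II-1,II-2,II-3,II-4,III-1,III-2,III-3,III-4,IV-1]: 95 consistent
Q/I-1 un ·: Qq
Q/I-2 un ·: Qq
Q/II-1 ? I-1×I-2: QQ|Qq|qq
Q/II-2 ? ·: QQ|Qq|qq
Q/II-3 aff I-1×I-2: qq
Q/II-4 un ·: QQ|Qq
Q/III-1 ? II-3×II-4: Qq|qq
Q/III-2 un ·: QQ|Qq
Q/III-3 ? II-3×II-4: Qq|qq
Q/III-4 ? II-2×II-1: QQ|Qq|qq
Q/IV-1 un III-2×III-1: QQ|Qq
⇒ Q over [I-1,I-2,II-1,II-2,II-3,II-4,III-1,III-2,III-3,III-4,IV-1]: 240 consistent

I-2 ∈ {JJ LL Qq, JJ Ll Qq, Jj LL Qq, Jj Ll Qq}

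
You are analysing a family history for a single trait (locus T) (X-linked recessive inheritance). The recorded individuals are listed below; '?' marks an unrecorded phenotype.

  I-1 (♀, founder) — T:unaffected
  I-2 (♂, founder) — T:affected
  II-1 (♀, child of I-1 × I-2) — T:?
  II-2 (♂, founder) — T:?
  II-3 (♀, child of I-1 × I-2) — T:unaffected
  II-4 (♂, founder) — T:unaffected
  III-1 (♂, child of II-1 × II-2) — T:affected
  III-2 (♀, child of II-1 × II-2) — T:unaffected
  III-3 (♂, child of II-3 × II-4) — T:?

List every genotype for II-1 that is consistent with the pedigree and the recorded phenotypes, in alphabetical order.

II-1 ∈ {X^TX^t, X^tX^t}

T/I-1 un ·: X^TX^T|X^TX^t
T/I-2 aff ·: X^tY
T/II-1 ? I-1×I-2: X^TX^t|X^tX^t
T/II-2 ? ·: X^TY|X^tY
T/II-3 un I-1×I-2: X^TX^t
T/II-4 un ·: X^TY
T/III-1 aff II-1×II-2: X^tY
T/III-2 un II-1×II-2: X^TX^T|X^TX^t
T/III-3 ? II-3×II-4: X^TY|X^tY
⇒ T over [I-1,I-2,II-1,II-2,II-3,II-4,III-1,III-2,III-3]: 14 consistent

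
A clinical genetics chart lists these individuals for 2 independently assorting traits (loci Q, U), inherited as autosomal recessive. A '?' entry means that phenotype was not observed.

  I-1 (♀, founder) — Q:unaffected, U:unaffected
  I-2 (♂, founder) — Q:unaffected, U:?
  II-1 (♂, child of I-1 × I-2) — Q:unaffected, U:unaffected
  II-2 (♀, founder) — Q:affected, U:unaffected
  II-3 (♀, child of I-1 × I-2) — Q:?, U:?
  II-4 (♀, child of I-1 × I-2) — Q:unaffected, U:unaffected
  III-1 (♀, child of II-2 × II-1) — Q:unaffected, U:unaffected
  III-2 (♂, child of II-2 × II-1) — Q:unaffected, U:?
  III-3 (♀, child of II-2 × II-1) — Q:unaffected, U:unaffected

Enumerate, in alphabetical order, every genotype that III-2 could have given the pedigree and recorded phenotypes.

III-2 ∈ {Qq UU, Qq Uu, Qq uu}

Q/I-1 un ·: QQ|Qq
Q/I-2 un ·: QQ|Qq
Q/II-1 un I-1×I-2: QQ|Qq
Q/II-2 aff ·: qq
Q/II-3 ? I-1×I-2: QQ|Qq|qq
Q/II-4 un I-1×I-2: QQ|Qq
Q/III-1 un II-2×II-1: Qq
Q/III-2 un II-2×II-1: Qq
Q/III-3 un II-2×II-1: Qq
⇒ Q over [I-1,I-2,II-1,II-2,II-3,II-4,III-1,III-2,III-3]: 29 consistent
U/I-1 un ·: UU|Uu
U/I-2 ? ·: UU|Uu|uu
U/II-1 un I-1×I-2: UU|Uu
U/II-2 un ·: UU|Uu
U/II-3 ? I-1×I-2: UU|Uu|uu
U/II-4 un I-1×I-2: UU|Uu
U/III-1 un II-2×II-1: UU|Uu
U/III-2 ? II-2×II-1: UU|Uu|uu
U/III-3 un II-2×II-1: UU|Uu
⇒ U over [I-1,I-2,II-1,II-2,II-3,II-4,III-1,III-2,III-3]: 475 consistent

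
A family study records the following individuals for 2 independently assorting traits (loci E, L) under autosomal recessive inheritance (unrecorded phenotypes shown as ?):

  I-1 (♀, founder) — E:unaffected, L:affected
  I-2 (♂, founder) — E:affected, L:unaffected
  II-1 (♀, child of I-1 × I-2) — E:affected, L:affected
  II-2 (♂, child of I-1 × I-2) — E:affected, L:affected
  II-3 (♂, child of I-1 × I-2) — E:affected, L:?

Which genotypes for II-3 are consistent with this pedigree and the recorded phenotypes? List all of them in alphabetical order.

II-3 ∈ {ee Ll, ee ll}

E/I-1 un ·: Ee
E/I-2 aff ·: ee
E/II-1 aff I-1×I-2: ee
E/II-2 aff I-1×I-2: ee
E/II-3 aff I-1×I-2: ee
⇒ E over [I-1,I-2,II-1,II-2,II-3]: 1 consistent
L/I-1 aff ·: ll
L/I-2 un ·: Ll
L/II-1 aff I-1×I-2: ll
L/II-2 aff I-1×I-2: ll
L/II-3 ? I-1×I-2: Ll|ll
⇒ L over [I-1,I-2,II-1,II-2,II-3]: 2 consistent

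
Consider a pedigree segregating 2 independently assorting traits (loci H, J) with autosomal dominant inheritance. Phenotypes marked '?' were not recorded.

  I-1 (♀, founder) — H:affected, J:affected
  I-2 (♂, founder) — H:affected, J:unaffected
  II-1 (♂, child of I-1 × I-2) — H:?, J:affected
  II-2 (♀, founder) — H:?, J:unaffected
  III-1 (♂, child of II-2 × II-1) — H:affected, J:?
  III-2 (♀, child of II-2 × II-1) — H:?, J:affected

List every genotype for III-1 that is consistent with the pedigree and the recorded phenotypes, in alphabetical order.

H/I-1 aff ·: Hh|HH
H/I-2 aff ·: Hh|HH
H/II-1 ? I-1×I-2: hh|Hh|HH
H/II-2 ? ·: hh|Hh|HH
H/III-1 aff II-2×II-1: Hh|HH
H/III-2 ? II-2×II-1: hh|Hh|HH
⇒ H over [I-1,I-2,II-1,II-2,III-1,III-2]: 63 consistent
J/I-1 aff ·: Jj|JJ
J/I-2 un ·: jj
J/II-1 aff I-1×I-2: Jj
J/II-2 un ·: jj
J/III-1 ? II-2×II-1: jj|Jj
J/III-2 aff II-2×II-1: Jj
⇒ J over [I-1,I-2,II-1,II-2,III-1,III-2]: 4 consistent

III-1 ∈ {HH Jj, HH jj, Hh Jj, Hh jj}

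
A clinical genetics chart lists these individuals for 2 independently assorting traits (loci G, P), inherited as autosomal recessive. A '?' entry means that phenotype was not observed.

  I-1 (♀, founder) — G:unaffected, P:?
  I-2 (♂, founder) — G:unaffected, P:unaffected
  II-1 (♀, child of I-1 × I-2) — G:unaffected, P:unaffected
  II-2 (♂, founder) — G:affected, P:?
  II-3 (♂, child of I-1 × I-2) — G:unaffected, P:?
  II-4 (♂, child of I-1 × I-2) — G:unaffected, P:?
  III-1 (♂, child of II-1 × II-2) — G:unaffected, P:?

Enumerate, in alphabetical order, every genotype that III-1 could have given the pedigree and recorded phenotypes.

G/I-1 un ·: GG|Gg
G/I-2 un ·: GG|Gg
G/II-1 un I-1×I-2: GG|Gg
G/II-2 aff ·: gg
G/II-3 un I-1×I-2: GG|Gg
G/II-4 un I-1×I-2: GG|Gg
G/III-1 un II-1×II-2: Gg
⇒ G over [I-1,I-2,II-1,II-2,II-3,II-4,III-1]: 25 consistent
P/I-1 ? ·: PP|Pp|pp
P/I-2 un ·: PP|Pp
P/II-1 un I-1×I-2: PP|Pp
P/II-2 ? ·: PP|Pp|pp
P/II-3 ? I-1×I-2: PP|Pp|pp
P/II-4 ? I-1×I-2: PP|Pp|pp
P/III-1 ? II-1×II-2: PP|Pp|pp
⇒ P over [I-1,I-2,II-1,II-2,II-3,II-4,III-1]: 226 consistent

III-1 ∈ {Gg PP, Gg Pp, Gg pp}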